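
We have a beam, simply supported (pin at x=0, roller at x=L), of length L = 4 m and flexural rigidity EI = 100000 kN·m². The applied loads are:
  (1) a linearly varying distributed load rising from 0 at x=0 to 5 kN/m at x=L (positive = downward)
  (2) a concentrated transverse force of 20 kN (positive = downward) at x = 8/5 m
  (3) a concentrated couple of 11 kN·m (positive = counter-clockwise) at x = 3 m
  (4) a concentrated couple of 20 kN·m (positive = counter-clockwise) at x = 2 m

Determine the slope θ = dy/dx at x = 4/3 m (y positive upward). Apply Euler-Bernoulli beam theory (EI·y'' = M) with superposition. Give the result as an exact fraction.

Load 1 — triangular load w₀=5 kN/m (0→w₀ over full span):
  θ_1 = -w₀(7L⁴-30L²x²+15x⁴)/(360LEI) = -5·(7·4⁴-30·4²·(4/3)²+15·(4/3)⁴)/(360·4·100000) = -26/759375 rad
Load 2 — point force P=20 kN at a=8/5 m (b=L-a=12/5):
  θ_2 = -Pb(L²-b²-3x²)/(6LEI)  [x≤a] = -20·(12/5)·(4²-(12/5)²-3·(4/3)²)/(6·4·100000) = -23/234375 rad
Load 3 — applied couple M₀=11 kN·m at a=3 m (b=L-a=1):
  θ_3 = (M₀x²/(2L)+C₁)/EI  [x≤a] with C₁=M₀(3b²-L²)/(6L)=-143/24 = (11·(4/3)²/(2·4)+(-143/24))/100000 = -253/7200000 rad
Load 4 — applied couple M₀=20 kN·m at a=2 m (b=L-a=2):
  θ_4 = (M₀x²/(2L)+C₁)/EI  [x≤a] with C₁=M₀(3b²-L²)/(6L)=-10/3 = (20·(4/3)²/(2·4)+(-10/3))/100000 = 1/90000 rad
Superposition: θ = Σ θ_i = -760103/4860000000 rad ≈ -0.000156 rad

θ(4/3) = -760103/4860000000 rad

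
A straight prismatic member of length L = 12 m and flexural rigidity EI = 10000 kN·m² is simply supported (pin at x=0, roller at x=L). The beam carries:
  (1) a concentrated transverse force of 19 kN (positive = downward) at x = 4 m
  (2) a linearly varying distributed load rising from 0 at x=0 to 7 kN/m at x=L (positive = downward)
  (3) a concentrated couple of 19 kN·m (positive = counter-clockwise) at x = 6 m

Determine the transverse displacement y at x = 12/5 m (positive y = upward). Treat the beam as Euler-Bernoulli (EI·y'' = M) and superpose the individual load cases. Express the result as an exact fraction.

Load 1 — point force P=19 kN at a=4 m (b=L-a=8):
  y_1 = -Pbx(L²-b²-x²)/(6LEI)  [x≤a] = -19·8·(12/5)·(12²-8²-(12/5)²)/(6·12·10000) = -8816/234375 m
Load 2 — triangular load w₀=7 kN/m (0→w₀ over full span):
  y_2 = -w₀x(7L⁴-10L²x²+3x⁴)/(360LEI) = -7·(12/5)·(7·12⁴-10·12²·(12/5)²+3·(12/5)⁴)/(360·12·10000) = -520128/9765625 m
Load 3 — applied couple M₀=19 kN·m at a=6 m (b=L-a=6):
  y_3 = (M₀x³/(6L)+C₁x)/EI  [x≤a] with C₁=M₀(3b²-L²)/(6L)=-19/2 = (19·(12/5)³/(6·12)+(-19/2)·(12/5))/10000 = -1197/625000 m
Superposition: y = Σ y_i = -21747947/234375000 m ≈ -0.092791 m

y(12/5) = -21747947/234375000 m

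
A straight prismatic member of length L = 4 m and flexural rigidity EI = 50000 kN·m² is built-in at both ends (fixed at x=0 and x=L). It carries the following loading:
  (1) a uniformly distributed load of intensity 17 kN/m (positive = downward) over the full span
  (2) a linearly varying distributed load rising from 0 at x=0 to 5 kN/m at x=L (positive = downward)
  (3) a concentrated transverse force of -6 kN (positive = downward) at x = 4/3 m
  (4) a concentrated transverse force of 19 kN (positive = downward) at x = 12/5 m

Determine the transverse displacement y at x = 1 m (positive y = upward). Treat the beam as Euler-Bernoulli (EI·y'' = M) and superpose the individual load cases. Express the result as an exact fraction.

Load 1 — uniform load w=17 kN/m over full span:
  y_1 = -wx²(L-x)²/(24EI) = -17·1²·(4-1)²/(24·50000) = -51/400000 m
Load 2 — triangular load w₀=5 kN/m (0→w₀ over full span):
  y_2 = -w₀x²(L-x)²(x+2L)/(120LEI) = -5·1²·(4-1)²·(1+2·4)/(120·4·50000) = -27/1600000 m
Load 3 — point force P=-6 kN at a=4/3 m (b=L-a=8/3):
  y_3 = -Pb²x²(3aL-(3a+b)x)/(6L³EI)  [x≤a] = -(-6)·(8/3)²·1²·(3·(4/3)·4-(3·(4/3)+(8/3))·1)/(6·4³·50000) = 7/337500 m
Load 4 — point force P=19 kN at a=12/5 m (b=L-a=8/5):
  y_4 = -Pb²x²(3aL-(3a+b)x)/(6L³EI)  [x≤a] = -19·(8/5)²·1²·(3·(12/5)·4-(3·(12/5)+(8/5))·1)/(6·4³·50000) = -19/375000 m
Superposition: y = Σ y_i = -37649/216000000 m ≈ -0.000174 m

y(1) = -37649/216000000 m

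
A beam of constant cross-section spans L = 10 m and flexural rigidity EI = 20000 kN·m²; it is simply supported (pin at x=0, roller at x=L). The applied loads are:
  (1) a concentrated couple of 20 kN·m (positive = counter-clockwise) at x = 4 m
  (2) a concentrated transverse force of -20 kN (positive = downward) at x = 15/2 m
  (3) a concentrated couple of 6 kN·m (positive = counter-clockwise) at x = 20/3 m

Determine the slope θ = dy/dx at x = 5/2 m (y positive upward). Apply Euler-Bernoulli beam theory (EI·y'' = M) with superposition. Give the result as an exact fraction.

Load 1 — applied couple M₀=20 kN·m at a=4 m (b=L-a=6):
  θ_1 = (M₀x²/(2L)+C₁)/EI  [x≤a] with C₁=M₀(3b²-L²)/(6L)=8/3 = (20·(5/2)²/(2·10)+(8/3))/20000 = 107/240000 rad
Load 2 — point force P=-20 kN at a=15/2 m (b=L-a=5/2):
  θ_2 = -Pb(L²-b²-3x²)/(6LEI)  [x≤a] = -(-20)·(5/2)·(10²-(5/2)²-3·(5/2)²)/(6·10·20000) = 1/320 rad
Load 3 — applied couple M₀=6 kN·m at a=20/3 m (b=L-a=10/3):
  θ_3 = (M₀x²/(2L)+C₁)/EI  [x≤a] with C₁=M₀(3b²-L²)/(6L)=-20/3 = (6·(5/2)²/(2·10)+(-20/3))/20000 = -23/96000 rad
Superposition: θ = Σ θ_i = 533/160000 rad ≈ 0.003331 rad

θ(5/2) = 533/160000 rad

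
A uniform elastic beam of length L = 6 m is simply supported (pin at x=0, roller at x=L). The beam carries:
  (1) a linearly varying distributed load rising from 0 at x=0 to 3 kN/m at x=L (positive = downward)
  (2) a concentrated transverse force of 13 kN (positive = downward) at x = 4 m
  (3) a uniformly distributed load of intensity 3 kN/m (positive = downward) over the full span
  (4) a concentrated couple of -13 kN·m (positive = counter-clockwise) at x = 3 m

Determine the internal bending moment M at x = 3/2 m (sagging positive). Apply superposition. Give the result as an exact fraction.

M(3/2) = 563/32 kN·m

Load 1 — triangular load w₀=3 kN/m (0→w₀ over full span):
  M_1 = w₀Lx/6 - w₀x³/(6L) = 3·6·(3/2)/6 - 3·(3/2)³/(6·6) = 135/32 kN·m
Load 2 — point force P=13 kN at a=4 m (b=L-a=2):
  M_2 = Pbx/L  [x≤a] = 13·2·(3/2)/6 = 13/2 kN·m
Load 3 — uniform load w=3 kN/m over full span:
  M_3 = wx(L-x)/2 = 3·(3/2)·(6-(3/2))/2 = 81/8 kN·m
Load 4 — applied couple M₀=-13 kN·m at a=3 m (b=L-a=3):
  M_4 = M₀x/L  [x≤a] = (-13)·(3/2)/6 = -13/4 kN·m
Superposition: M = Σ M_i = 563/32 kN·m ≈ 17.593750 kN·m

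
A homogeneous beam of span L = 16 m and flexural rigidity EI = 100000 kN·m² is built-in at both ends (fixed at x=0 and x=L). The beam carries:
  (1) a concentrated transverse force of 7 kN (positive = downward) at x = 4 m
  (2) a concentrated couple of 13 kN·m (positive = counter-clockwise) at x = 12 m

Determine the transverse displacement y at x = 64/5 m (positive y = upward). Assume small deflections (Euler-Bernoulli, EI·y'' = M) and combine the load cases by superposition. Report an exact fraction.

Load 1 — point force P=7 kN at a=4 m (b=L-a=12):
  y_1 = -Pa²(L-x)²(3bL-(3b+a)(L-x))/(6L³EI)  [x>a] = -7·4²·(16-(64/5))²·(3·12·16-(3·12+4)·(16-(64/5)))/(6·16³·100000) = -49/234375 m
Load 2 — applied couple M₀=13 kN·m at a=12 m (b=L-a=4):
  y_2 = (R_Ax³/6 - M_Ax²/2 - M₀(x-a)²/2)/EI  [x>a] with R_A=117/128, M_A=65/16 = ((117/128)·(64/5)³/6 - (65/16)·(64/5)²/2 - 13·((64/5)-12)²/2)/100000 = -273/1562500 m
Superposition: y = Σ y_i = -1799/4687500 m ≈ -0.000384 m

y(64/5) = -1799/4687500 m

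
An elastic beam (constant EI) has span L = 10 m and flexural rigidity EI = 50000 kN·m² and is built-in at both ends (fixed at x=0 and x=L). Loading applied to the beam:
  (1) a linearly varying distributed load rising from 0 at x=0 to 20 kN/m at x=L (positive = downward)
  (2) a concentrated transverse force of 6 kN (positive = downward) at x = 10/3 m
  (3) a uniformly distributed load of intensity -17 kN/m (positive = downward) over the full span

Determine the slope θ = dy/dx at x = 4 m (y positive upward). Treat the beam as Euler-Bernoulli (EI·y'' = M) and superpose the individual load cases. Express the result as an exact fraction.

θ(4) = 7/18750 rad

Load 1 — triangular load w₀=20 kN/m (0→w₀ over full span):
  θ_1 = -w₀(2x(L-x)(L-2x)(x+2L)+x²(L-x)²)/(120LEI) = -20·(2·4·(10-4)·(10-2·4)·(4+2·10)+4²·(10-4)²)/(120·10·50000) = -3/3125 rad
Load 2 — point force P=6 kN at a=10/3 m (b=L-a=20/3):
  θ_2 = Pa²(L-x)(2bL-(3b+a)(L-x))/(2L³EI)  [x>a] = 6·(10/3)²·(10-4)·(2·(20/3)·10-(3·(20/3)+(10/3))·(10-4))/(2·10³·50000) = -1/37500 rad
Load 3 — uniform load w=-17 kN/m over full span:
  θ_3 = -wx(L-x)(L-2x)/(12EI) = -(-17)·4·(10-4)·(10-2·4)/(12·50000) = 17/12500 rad
Superposition: θ = Σ θ_i = 7/18750 rad ≈ 0.000373 rad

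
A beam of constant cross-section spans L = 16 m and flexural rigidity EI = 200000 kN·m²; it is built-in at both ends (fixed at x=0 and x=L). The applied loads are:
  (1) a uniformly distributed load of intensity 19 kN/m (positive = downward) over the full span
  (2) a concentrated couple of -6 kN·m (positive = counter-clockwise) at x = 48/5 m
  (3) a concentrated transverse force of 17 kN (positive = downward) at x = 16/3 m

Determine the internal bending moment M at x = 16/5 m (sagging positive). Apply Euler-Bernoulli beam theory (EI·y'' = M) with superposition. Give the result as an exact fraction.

Load 1 — uniform load w=19 kN/m over full span:
  M_1 = wLx/2 - wL²/12 - wx²/2 = 19·16·(16/5)/2 - 19·16²/12 - 19·(16/5)²/2 = -1216/75 kN·m
Load 2 — applied couple M₀=-6 kN·m at a=48/5 m (b=L-a=32/5):
  M_2 = R_Ax - M_A  [x≤a] with R_A=-27/50, M_A=-48/25 = (-27/50)·(16/5) - (-48/25) = 24/125 kN·m
Load 3 — point force P=17 kN at a=16/3 m (b=L-a=32/3):
  M_3 = Pb²(3a+b)x/L³ - Pab²/L²  [x≤a] = 17·(32/3)²·(3·(16/3)+(32/3))·(16/5)/16³ - 17·(16/3)·(32/3)²/16² = 0 kN·m
Superposition: M = Σ M_i = -6008/375 kN·m ≈ -16.021333 kN·m

M(16/5) = -6008/375 kN·m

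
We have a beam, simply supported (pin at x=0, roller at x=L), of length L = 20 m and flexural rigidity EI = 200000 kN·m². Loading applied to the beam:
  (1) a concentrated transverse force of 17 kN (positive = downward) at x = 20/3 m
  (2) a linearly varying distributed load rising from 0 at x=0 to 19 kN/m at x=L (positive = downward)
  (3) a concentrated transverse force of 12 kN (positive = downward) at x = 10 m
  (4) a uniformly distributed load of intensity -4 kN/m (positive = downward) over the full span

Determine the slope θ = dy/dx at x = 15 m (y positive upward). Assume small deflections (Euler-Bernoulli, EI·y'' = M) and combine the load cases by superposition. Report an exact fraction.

Load 1 — point force P=17 kN at a=20/3 m (b=L-a=40/3):
  θ_1 = -Pa(2L²-6Lx+3x²+a²)/(6LEI)  [x>a] = -17·(20/3)·(2·20²-6·20·15+3·15²+(20/3)²)/(6·20·200000) = 1717/1296000 rad
Load 2 — triangular load w₀=19 kN/m (0→w₀ over full span):
  θ_2 = -w₀(7L⁴-30L²x²+15x⁴)/(360LEI) = -19·(7·20⁴-30·20²·15²+15·15⁴)/(360·20·200000) = 24947/2304000 rad
Load 3 — point force P=12 kN at a=10 m (b=L-a=10):
  θ_3 = -Pa(2L²-6Lx+3x²+a²)/(6LEI)  [x>a] = -12·10·(2·20²-6·20·15+3·15²+10²)/(6·20·200000) = 9/8000 rad
Load 4 — uniform load w=-4 kN/m over full span:
  θ_4 = -w(L³-6Lx²+4x³)/(24EI) = -(-4)·(20³-6·20·15²+4·15³)/(24·200000) = -11/2400 rad
Superposition: θ = Σ θ_i = 180283/20736000 rad ≈ 0.008694 rad

θ(15) = 180283/20736000 rad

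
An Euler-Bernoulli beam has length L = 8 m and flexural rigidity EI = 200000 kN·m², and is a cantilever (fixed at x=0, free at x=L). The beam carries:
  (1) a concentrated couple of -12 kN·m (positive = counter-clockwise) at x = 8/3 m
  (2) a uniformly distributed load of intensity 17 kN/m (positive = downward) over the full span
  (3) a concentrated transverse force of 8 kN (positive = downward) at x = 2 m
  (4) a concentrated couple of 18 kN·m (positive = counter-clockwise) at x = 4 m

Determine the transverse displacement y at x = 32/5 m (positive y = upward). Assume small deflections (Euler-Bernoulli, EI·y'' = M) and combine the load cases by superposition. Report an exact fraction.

Load 1 — applied couple M₀=-12 kN·m at a=8/3 m (b=L-a=16/3):
  y_1 = M₀a(2x-a)/(2EI)  [x>a] = (-12)·(8/3)·(2·(32/5)-(8/3))/(2·200000) = -38/46875 m
Load 2 — uniform load w=17 kN/m over full span:
  y_2 = -wx²(x²-4Lx+6L²)/(24EI) = -17·(32/5)²·((32/5)²-4·8·(32/5)+6·8²)/(24·200000) = -187136/5859375 m
Load 3 — point force P=8 kN at a=2 m (b=L-a=6):
  y_3 = -Pa²(3x-a)/(6EI)  [x>a] = -8·2²·(3·(32/5)-2)/(6·200000) = -43/93750 m
Load 4 — applied couple M₀=18 kN·m at a=4 m (b=L-a=4):
  y_4 = M₀a(2x-a)/(2EI)  [x>a] = 18·4·(2·(32/5)-4)/(2·200000) = 99/62500 m
Superposition: y = Σ y_i = -741169/23437500 m ≈ -0.031623 m

y(32/5) = -741169/23437500 m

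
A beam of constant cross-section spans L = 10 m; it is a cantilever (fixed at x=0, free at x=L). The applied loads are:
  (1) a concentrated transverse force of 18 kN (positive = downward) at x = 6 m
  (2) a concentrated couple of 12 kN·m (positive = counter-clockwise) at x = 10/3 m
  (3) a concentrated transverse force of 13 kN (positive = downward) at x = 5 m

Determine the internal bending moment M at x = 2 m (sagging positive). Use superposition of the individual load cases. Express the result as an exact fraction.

Load 1 — point force P=18 kN at a=6 m (b=L-a=4):
  M_1 = -P(a-x)  [x≤a] = -18·(6-2) = -72 kN·m
Load 2 — applied couple M₀=12 kN·m at a=10/3 m (b=L-a=20/3):
  M_2 = M₀  [x≤a] = 12 = 12 kN·m
Load 3 — point force P=13 kN at a=5 m (b=L-a=5):
  M_3 = -P(a-x)  [x≤a] = -13·(5-2) = -39 kN·m
Superposition: M = Σ M_i = -99 kN·m ≈ -99.000000 kN·m

M(2) = -99 kN·m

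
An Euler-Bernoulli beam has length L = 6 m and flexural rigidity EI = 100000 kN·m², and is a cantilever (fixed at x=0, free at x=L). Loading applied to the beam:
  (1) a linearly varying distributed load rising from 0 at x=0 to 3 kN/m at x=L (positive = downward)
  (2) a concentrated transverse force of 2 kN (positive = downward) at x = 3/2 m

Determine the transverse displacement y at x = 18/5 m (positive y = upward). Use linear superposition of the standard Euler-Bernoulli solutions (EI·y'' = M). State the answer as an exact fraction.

y(18/5) = -21598803/12500000000 m

Load 1 — triangular load w₀=3 kN/m (0→w₀ over full span):
  y_1 = (w₀Lx³/12-w₀L²x²/6-w₀x⁵/(120L))/EI = (3·6·(18/5)³/12-3·6²·(18/5)²/6-3·(18/5)⁵/(120·6))/100000 = -1295433/781250000 m
Load 2 — point force P=2 kN at a=3/2 m (b=L-a=9/2):
  y_2 = -Pa²(3x-a)/(6EI)  [x>a] = -2·(3/2)²·(3·(18/5)-(3/2))/(6·100000) = -279/4000000 m
Superposition: y = Σ y_i = -21598803/12500000000 m ≈ -0.001728 m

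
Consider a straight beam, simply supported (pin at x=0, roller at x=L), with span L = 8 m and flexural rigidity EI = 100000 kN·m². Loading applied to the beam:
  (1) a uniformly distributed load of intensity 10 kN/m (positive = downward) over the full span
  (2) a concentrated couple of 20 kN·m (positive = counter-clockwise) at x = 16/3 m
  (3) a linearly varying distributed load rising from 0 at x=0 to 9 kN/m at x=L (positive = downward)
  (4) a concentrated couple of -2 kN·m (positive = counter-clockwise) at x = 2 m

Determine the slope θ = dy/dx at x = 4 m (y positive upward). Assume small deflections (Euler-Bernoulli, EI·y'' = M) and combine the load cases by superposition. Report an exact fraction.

Load 1 — uniform load w=10 kN/m over full span:
  θ_1 = -w(L³-6Lx²+4x³)/(24EI) = -10·(8³-6·8·4²+4·4³)/(24·100000) = 0 rad
Load 2 — applied couple M₀=20 kN·m at a=16/3 m (b=L-a=8/3):
  θ_2 = (M₀x²/(2L)+C₁)/EI  [x≤a] with C₁=M₀(3b²-L²)/(6L)=-160/9 = (20·4²/(2·8)+(-160/9))/100000 = 1/45000 rad
Load 3 — triangular load w₀=9 kN/m (0→w₀ over full span):
  θ_3 = -w₀(7L⁴-30L²x²+15x⁴)/(360LEI) = -9·(7·8⁴-30·8²·4²+15·4⁴)/(360·8·100000) = -7/125000 rad
Load 4 — applied couple M₀=-2 kN·m at a=2 m (b=L-a=6):
  θ_4 = (M₀x²/(2L)-M₀(x-a)+C₁)/EI  [x>a] with C₁=M₀(3b²-L²)/(6L)=-11/6 = ((-2)·4²/(2·8)-(-2)·(4-2)+(-11/6))/100000 = 1/600000 rad
Superposition: θ = Σ θ_i = -289/9000000 rad ≈ -0.000032 rad

θ(4) = -289/9000000 rad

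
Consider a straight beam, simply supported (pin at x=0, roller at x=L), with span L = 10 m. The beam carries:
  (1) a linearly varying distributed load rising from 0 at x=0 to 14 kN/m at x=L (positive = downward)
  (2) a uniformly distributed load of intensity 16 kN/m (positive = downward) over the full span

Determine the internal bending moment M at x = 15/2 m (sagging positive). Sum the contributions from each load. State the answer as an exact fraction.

Load 1 — triangular load w₀=14 kN/m (0→w₀ over full span):
  M_1 = w₀Lx/6 - w₀x³/(6L) = 14·10·(15/2)/6 - 14·(15/2)³/(6·10) = 1225/16 kN·m
Load 2 — uniform load w=16 kN/m over full span:
  M_2 = wx(L-x)/2 = 16·(15/2)·(10-(15/2))/2 = 150 kN·m
Superposition: M = Σ M_i = 3625/16 kN·m ≈ 226.562500 kN·m

M(15/2) = 3625/16 kN·m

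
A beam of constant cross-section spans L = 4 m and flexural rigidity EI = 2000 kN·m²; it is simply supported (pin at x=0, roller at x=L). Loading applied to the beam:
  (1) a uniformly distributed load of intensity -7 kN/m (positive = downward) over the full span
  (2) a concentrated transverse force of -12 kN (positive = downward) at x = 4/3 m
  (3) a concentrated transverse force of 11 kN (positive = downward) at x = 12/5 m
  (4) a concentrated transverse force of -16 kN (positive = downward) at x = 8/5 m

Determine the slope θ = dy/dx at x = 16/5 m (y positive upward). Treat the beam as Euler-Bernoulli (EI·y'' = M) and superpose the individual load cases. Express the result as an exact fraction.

θ(16/5) = -1102/84375 rad

Load 1 — uniform load w=-7 kN/m over full span:
  θ_1 = -w(L³-6Lx²+4x³)/(24EI) = -(-7)·(4³-6·4·(16/5)²+4·(16/5)³)/(24·2000) = -231/31250 rad
Load 2 — point force P=-12 kN at a=4/3 m (b=L-a=8/3):
  θ_2 = -Pa(2L²-6Lx+3x²+a²)/(6LEI)  [x>a] = -(-12)·(4/3)·(2·4²-6·4·(16/5)+3·(16/5)²+(4/3)²)/(6·4·2000) = -346/84375 rad
Load 3 — point force P=11 kN at a=12/5 m (b=L-a=8/5):
  θ_3 = -Pa(2L²-6Lx+3x²+a²)/(6LEI)  [x>a] = -11·(12/5)·(2·4²-6·4·(16/5)+3·(16/5)²+(12/5)²)/(6·4·2000) = 143/31250 rad
Load 4 — point force P=-16 kN at a=8/5 m (b=L-a=12/5):
  θ_4 = -Pa(2L²-6Lx+3x²+a²)/(6LEI)  [x>a] = -(-16)·(8/5)·(2·4²-6·4·(16/5)+3·(16/5)²+(8/5)²)/(6·4·2000) = -96/15625 rad
Superposition: θ = Σ θ_i = -1102/84375 rad ≈ -0.013061 rad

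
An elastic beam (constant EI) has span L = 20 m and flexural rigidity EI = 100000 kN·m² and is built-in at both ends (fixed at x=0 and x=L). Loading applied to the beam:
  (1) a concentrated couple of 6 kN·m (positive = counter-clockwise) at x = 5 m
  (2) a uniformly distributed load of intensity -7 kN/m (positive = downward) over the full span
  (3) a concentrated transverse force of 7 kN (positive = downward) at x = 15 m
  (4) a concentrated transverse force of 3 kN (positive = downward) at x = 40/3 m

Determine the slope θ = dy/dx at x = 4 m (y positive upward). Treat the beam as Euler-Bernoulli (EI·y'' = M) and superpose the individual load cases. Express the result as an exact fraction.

θ(4) = 38353/9000000 rad

Load 1 — applied couple M₀=6 kN·m at a=5 m (b=L-a=15):
  θ_1 = (R_Ax²/2 - M_Ax)/EI  [x≤a] with R_A=27/80, M_A=-9/8 = ((27/80)·4²/2 - (-9/8)·4)/100000 = 9/125000 rad
Load 2 — uniform load w=-7 kN/m over full span:
  θ_2 = -wx(L-x)(L-2x)/(12EI) = -(-7)·4·(20-4)·(20-2·4)/(12·100000) = 14/3125 rad
Load 3 — point force P=7 kN at a=15 m (b=L-a=5):
  θ_3 = -Pb²x(2aL-(3a+b)x)/(2L³EI)  [x≤a] = -7·5²·4·(2·15·20-(3·15+5)·4)/(2·20³·100000) = -7/40000 rad
Load 4 — point force P=3 kN at a=40/3 m (b=L-a=20/3):
  θ_4 = -Pb²x(2aL-(3a+b)x)/(2L³EI)  [x≤a] = -3·(20/3)²·4·(2·(40/3)·20-(3·(40/3)+(20/3))·4)/(2·20³·100000) = -13/112500 rad
Superposition: θ = Σ θ_i = 38353/9000000 rad ≈ 0.004261 rad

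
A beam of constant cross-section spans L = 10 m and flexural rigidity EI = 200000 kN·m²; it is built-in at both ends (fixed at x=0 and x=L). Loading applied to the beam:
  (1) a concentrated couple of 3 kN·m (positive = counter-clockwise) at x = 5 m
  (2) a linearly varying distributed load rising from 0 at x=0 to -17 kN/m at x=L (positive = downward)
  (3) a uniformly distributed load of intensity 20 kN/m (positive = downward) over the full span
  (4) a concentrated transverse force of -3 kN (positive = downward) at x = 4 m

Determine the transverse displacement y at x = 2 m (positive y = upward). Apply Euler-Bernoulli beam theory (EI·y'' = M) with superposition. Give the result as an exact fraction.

Load 1 — applied couple M₀=3 kN·m at a=5 m (b=L-a=5):
  y_1 = (R_Ax³/6 - M_Ax²/2)/EI  [x≤a] with R_A=9/20, M_A=3/4 = ((9/20)·2³/6 - (3/4)·2²/2)/200000 = -9/2000000 m
Load 2 — triangular load w₀=-17 kN/m (0→w₀ over full span):
  y_2 = -w₀x²(L-x)²(x+2L)/(120LEI) = -(-17)·2²·(10-2)²·(2+2·10)/(120·10·200000) = 187/468750 m
Load 3 — uniform load w=20 kN/m over full span:
  y_3 = -wx²(L-x)²/(24EI) = -20·2²·(10-2)²/(24·200000) = -2/1875 m
Load 4 — point force P=-3 kN at a=4 m (b=L-a=6):
  y_4 = -Pb²x²(3aL-(3a+b)x)/(6L³EI)  [x≤a] = -(-3)·6²·2²·(3·4·10-(3·4+6)·2)/(6·10³·200000) = 189/6250000 m
Superposition: y = Σ y_i = -96299/150000000 m ≈ -0.000642 m

y(2) = -96299/150000000 m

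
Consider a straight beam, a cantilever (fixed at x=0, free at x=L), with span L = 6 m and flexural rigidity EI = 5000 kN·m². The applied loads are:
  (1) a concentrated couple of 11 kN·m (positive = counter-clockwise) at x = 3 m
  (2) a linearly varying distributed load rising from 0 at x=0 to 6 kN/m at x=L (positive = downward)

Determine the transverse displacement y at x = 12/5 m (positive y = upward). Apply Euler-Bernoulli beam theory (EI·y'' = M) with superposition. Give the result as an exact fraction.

y(12/5) = -263421/9765625 m

Load 1 — applied couple M₀=11 kN·m at a=3 m (b=L-a=3):
  y_1 = M₀x²/(2EI)  [x≤a] = 11·(12/5)²/(2·5000) = 99/15625 m
Load 2 — triangular load w₀=6 kN/m (0→w₀ over full span):
  y_2 = (w₀Lx³/12-w₀L²x²/6-w₀x⁵/(120L))/EI = (6·6·(12/5)³/12-6·6²·(12/5)²/6-6·(12/5)⁵/(120·6))/5000 = -325296/9765625 m
Superposition: y = Σ y_i = -263421/9765625 m ≈ -0.026974 m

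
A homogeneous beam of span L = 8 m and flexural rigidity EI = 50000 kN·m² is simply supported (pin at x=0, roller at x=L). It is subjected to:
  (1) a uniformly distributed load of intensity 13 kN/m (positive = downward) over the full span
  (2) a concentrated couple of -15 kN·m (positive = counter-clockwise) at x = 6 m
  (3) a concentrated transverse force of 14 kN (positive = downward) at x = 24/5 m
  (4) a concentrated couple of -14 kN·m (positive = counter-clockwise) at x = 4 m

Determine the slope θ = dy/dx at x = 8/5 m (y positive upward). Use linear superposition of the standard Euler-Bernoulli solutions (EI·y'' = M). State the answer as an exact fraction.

θ(8/5) = -369569/75000000 rad

Load 1 — uniform load w=13 kN/m over full span:
  θ_1 = -w(L³-6Lx²+4x³)/(24EI) = -13·(8³-6·8·(8/5)²+4·(8/5)³)/(24·50000) = -1716/390625 rad
Load 2 — applied couple M₀=-15 kN·m at a=6 m (b=L-a=2):
  θ_2 = (M₀x²/(2L)+C₁)/EI  [x≤a] with C₁=M₀(3b²-L²)/(6L)=65/4 = ((-15)·(8/5)²/(2·8)+(65/4))/50000 = 277/1000000 rad
Load 3 — point force P=14 kN at a=24/5 m (b=L-a=16/5):
  θ_3 = -Pb(L²-b²-3x²)/(6LEI)  [x≤a] = -14·(16/5)·(8²-(16/5)²-3·(8/5)²)/(6·8·50000) = -336/390625 rad
Load 4 — applied couple M₀=-14 kN·m at a=4 m (b=L-a=4):
  θ_4 = (M₀x²/(2L)+C₁)/EI  [x≤a] with C₁=M₀(3b²-L²)/(6L)=14/3 = ((-14)·(8/5)²/(2·8)+(14/3))/50000 = 91/1875000 rad
Superposition: θ = Σ θ_i = -369569/75000000 rad ≈ -0.004928 rad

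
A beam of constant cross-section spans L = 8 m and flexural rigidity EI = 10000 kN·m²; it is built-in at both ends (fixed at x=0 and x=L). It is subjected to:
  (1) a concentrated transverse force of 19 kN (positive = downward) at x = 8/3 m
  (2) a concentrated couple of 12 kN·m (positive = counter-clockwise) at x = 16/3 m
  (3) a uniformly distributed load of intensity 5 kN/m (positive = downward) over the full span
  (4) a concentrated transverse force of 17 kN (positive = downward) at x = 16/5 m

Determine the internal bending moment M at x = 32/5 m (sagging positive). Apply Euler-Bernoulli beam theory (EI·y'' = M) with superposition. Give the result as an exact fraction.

M(32/5) = -62584/5625 kN·m

Load 1 — point force P=19 kN at a=8/3 m (b=L-a=16/3):
  M_1 = Pa²(a+3b)(L-x)/L³ - Pa²b/L²  [x>a] = 19·(8/3)²·((8/3)+3·(16/3))·(8-(32/5))/8³ - 19·(8/3)²·(16/3)/8² = -152/45 kN·m
Load 2 — applied couple M₀=12 kN·m at a=16/3 m (b=L-a=8/3):
  M_2 = R_Ax - M_A - M₀  [x>a] with R_A=2, M_A=4 = 2·(32/5) - 4 - 12 = -16/5 kN·m
Load 3 — uniform load w=5 kN/m over full span:
  M_3 = wLx/2 - wL²/12 - wx²/2 = 5·8·(32/5)/2 - 5·8²/12 - 5·(32/5)²/2 = -16/15 kN·m
Load 4 — point force P=17 kN at a=16/5 m (b=L-a=24/5):
  M_4 = Pa²(a+3b)(L-x)/L³ - Pa²b/L²  [x>a] = 17·(16/5)²·((16/5)+3·(24/5))·(8-(32/5))/8³ - 17·(16/5)²·(24/5)/8² = -2176/625 kN·m
Superposition: M = Σ M_i = -62584/5625 kN·m ≈ -11.126044 kN·m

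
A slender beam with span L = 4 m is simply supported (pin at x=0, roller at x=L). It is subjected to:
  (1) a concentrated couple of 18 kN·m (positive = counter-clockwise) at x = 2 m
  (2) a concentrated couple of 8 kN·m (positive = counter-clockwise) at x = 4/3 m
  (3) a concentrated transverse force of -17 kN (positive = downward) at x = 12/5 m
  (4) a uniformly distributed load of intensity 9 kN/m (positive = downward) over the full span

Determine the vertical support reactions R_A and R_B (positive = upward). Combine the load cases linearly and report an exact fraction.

Load 1 — applied couple M₀=18 kN·m at a=2 m (b=L-a=2):
  R_A = M₀/L = 18/4 = 9/2 kN
  R_B = -M₀/L = -18/4 = -9/2 kN
Load 2 — applied couple M₀=8 kN·m at a=4/3 m (b=L-a=8/3):
  R_A = M₀/L = 8/4 = 2 kN
  R_B = -M₀/L = -8/4 = -2 kN
Load 3 — point force P=-17 kN at a=12/5 m (b=L-a=8/5):
  R_A = Pb/L = (-17)·(8/5)/4 = -34/5 kN
  R_B = Pa/L = (-17)·(12/5)/4 = -51/5 kN
Load 4 — uniform load w=9 kN/m over full span:
  R_A = wL/2 = 9·4/2 = 18 kN
  R_B = wL/2 = 9·4/2 = 18 kN
Superposition: R_A = 177/10 kN, R_B = 13/10 kN

R_A = 177/10 kN, R_B = 13/10 kN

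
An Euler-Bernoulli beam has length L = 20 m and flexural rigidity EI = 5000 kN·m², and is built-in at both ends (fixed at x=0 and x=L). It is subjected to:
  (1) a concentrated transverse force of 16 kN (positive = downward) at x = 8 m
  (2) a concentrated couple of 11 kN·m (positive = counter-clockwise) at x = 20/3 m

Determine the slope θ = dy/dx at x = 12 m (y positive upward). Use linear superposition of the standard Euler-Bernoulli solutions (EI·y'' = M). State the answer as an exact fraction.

θ(12) = 2797/234375 rad

Load 1 — point force P=16 kN at a=8 m (b=L-a=12):
  θ_1 = Pa²(L-x)(2bL-(3b+a)(L-x))/(2L³EI)  [x>a] = 16·8²·(20-12)·(2·12·20-(3·12+8)·(20-12))/(2·20³·5000) = 1024/78125 rad
Load 2 — applied couple M₀=11 kN·m at a=20/3 m (b=L-a=40/3):
  θ_2 = (R_Ax²/2 - M_Ax - M₀(x-a))/EI  [x>a] with R_A=11/15, M_A=0 = ((11/15)·12²/2 - 0·12 - 11·(12-(20/3)))/5000 = -11/9375 rad
Superposition: θ = Σ θ_i = 2797/234375 rad ≈ 0.011934 rad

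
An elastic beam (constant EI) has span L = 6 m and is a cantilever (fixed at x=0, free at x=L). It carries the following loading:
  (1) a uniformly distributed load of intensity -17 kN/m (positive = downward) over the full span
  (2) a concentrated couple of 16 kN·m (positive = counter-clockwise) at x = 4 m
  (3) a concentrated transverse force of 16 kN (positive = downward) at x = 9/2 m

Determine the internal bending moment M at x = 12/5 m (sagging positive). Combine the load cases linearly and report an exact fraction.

Load 1 — uniform load w=-17 kN/m over full span:
  M_1 = -w(L-x)²/2 = -(-17)·(6-(12/5))²/2 = 2754/25 kN·m
Load 2 — applied couple M₀=16 kN·m at a=4 m (b=L-a=2):
  M_2 = M₀  [x≤a] = 16 = 16 kN·m
Load 3 — point force P=16 kN at a=9/2 m (b=L-a=3/2):
  M_3 = -P(a-x)  [x≤a] = -16·((9/2)-(12/5)) = -168/5 kN·m
Superposition: M = Σ M_i = 2314/25 kN·m ≈ 92.560000 kN·m

M(12/5) = 2314/25 kN·m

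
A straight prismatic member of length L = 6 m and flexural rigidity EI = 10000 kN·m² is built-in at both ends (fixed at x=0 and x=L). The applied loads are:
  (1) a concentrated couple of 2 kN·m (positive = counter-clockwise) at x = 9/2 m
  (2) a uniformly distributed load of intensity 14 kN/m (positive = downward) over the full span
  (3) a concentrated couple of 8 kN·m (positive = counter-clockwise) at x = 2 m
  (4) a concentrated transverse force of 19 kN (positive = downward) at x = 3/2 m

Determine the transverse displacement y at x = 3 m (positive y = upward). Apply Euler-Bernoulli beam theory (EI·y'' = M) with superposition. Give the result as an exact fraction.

y(3) = -881/160000 m

Load 1 — applied couple M₀=2 kN·m at a=9/2 m (b=L-a=3/2):
  y_1 = (R_Ax³/6 - M_Ax²/2)/EI  [x≤a] with R_A=3/8, M_A=5/8 = ((3/8)·3³/6 - (5/8)·3²/2)/10000 = -9/80000 m
Load 2 — uniform load w=14 kN/m over full span:
  y_2 = -wx²(L-x)²/(24EI) = -14·3²·(6-3)²/(24·10000) = -189/40000 m
Load 3 — applied couple M₀=8 kN·m at a=2 m (b=L-a=4):
  y_3 = (R_Ax³/6 - M_Ax²/2 - M₀(x-a)²/2)/EI  [x>a] with R_A=16/9, M_A=0 = ((16/9)·3³/6 - 0·3²/2 - 8·(3-2)²/2)/10000 = 1/2500 m
Load 4 — point force P=19 kN at a=3/2 m (b=L-a=9/2):
  y_4 = -Pa²(L-x)²(3bL-(3b+a)(L-x))/(6L³EI)  [x>a] = -19·(3/2)²·(6-3)²·(3·(9/2)·6-(3·(9/2)+(3/2))·(6-3))/(6·6³·10000) = -171/160000 m
Superposition: y = Σ y_i = -881/160000 m ≈ -0.005506 m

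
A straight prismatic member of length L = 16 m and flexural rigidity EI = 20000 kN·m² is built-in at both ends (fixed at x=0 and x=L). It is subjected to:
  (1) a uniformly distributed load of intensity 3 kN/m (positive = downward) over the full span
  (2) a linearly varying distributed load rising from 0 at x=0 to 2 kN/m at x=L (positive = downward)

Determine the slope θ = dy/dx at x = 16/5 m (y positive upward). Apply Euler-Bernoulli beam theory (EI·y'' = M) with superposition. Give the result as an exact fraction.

Load 1 — uniform load w=3 kN/m over full span:
  θ_1 = -wx(L-x)(L-2x)/(12EI) = -3·(16/5)·(16-(16/5))·(16-2·(16/5))/(12·20000) = -384/78125 rad
Load 2 — triangular load w₀=2 kN/m (0→w₀ over full span):
  θ_2 = -w₀(2x(L-x)(L-2x)(x+2L)+x²(L-x)²)/(120LEI) = -2·(2·(16/5)·(16-(16/5))·(16-2·(16/5))·((16/5)+2·16)+(16/5)²·(16-(16/5))²)/(120·16·20000) = -1792/1171875 rad
Superposition: θ = Σ θ_i = -7552/1171875 rad ≈ -0.006444 rad

θ(16/5) = -7552/1171875 rad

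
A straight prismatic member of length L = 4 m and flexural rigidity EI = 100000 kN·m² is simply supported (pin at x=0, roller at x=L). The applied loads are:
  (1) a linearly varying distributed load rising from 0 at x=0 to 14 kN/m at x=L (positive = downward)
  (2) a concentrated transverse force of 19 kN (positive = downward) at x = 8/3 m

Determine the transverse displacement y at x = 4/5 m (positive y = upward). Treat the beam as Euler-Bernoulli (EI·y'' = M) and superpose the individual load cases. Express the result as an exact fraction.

y(4/5) = -973753/3955078125 m

Load 1 — triangular load w₀=14 kN/m (0→w₀ over full span):
  y_1 = -w₀x(7L⁴-10L²x²+3x⁴)/(360LEI) = -14·(4/5)·(7·4⁴-10·4²·(4/5)²+3·(4/5)⁴)/(360·4·100000) = -19264/146484375 m
Load 2 — point force P=19 kN at a=8/3 m (b=L-a=4/3):
  y_2 = -Pbx(L²-b²-x²)/(6LEI)  [x≤a] = -19·(4/3)·(4/5)·(4²-(4/3)²-(4/5)²)/(6·4·100000) = -3629/31640625 m
Superposition: y = Σ y_i = -973753/3955078125 m ≈ -0.000246 m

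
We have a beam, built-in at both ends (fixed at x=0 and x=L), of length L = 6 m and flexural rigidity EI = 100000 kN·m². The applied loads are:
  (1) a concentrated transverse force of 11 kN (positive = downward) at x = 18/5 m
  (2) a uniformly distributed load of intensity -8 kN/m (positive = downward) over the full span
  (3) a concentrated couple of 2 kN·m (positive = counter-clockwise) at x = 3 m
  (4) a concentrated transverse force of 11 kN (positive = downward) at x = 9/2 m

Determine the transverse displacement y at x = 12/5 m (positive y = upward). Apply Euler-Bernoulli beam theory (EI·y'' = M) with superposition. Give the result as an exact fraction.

Load 1 — point force P=11 kN at a=18/5 m (b=L-a=12/5):
  y_1 = -Pb²x²(3aL-(3a+b)x)/(6L³EI)  [x≤a] = -11·(12/5)²·(12/5)²·(3·(18/5)·6-(3·(18/5)+(12/5))·(12/5))/(6·6³·100000) = -4554/48828125 m
Load 2 — uniform load w=-8 kN/m over full span:
  y_2 = -wx²(L-x)²/(24EI) = -(-8)·(12/5)²·(6-(12/5))²/(24·100000) = 486/1953125 m
Load 3 — applied couple M₀=2 kN·m at a=3 m (b=L-a=3):
  y_3 = (R_Ax³/6 - M_Ax²/2)/EI  [x≤a] with R_A=1/2, M_A=1/2 = ((1/2)·(12/5)³/6 - (1/2)·(12/5)²/2)/100000 = -9/3125000 m
Load 4 — point force P=11 kN at a=9/2 m (b=L-a=3/2):
  y_4 = -Pb²x²(3aL-(3a+b)x)/(6L³EI)  [x≤a] = -11·(3/2)²·(12/5)²·(3·(9/2)·6-(3·(9/2)+(3/2))·(12/5))/(6·6³·100000) = -99/2000000 m
Superposition: y = Σ y_i = 644913/6250000000 m ≈ 0.000103 m

y(12/5) = 644913/6250000000 m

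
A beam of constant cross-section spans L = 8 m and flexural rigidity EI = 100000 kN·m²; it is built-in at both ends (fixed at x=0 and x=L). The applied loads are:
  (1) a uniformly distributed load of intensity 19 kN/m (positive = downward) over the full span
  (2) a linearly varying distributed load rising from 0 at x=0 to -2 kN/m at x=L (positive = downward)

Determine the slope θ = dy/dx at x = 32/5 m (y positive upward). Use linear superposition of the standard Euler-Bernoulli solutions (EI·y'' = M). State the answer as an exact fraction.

Load 1 — uniform load w=19 kN/m over full span:
  θ_1 = -wx(L-x)(L-2x)/(12EI) = -19·(32/5)·(8-(32/5))·(8-2·(32/5))/(12·100000) = 304/390625 rad
Load 2 — triangular load w₀=-2 kN/m (0→w₀ over full span):
  θ_2 = -w₀(2x(L-x)(L-2x)(x+2L)+x²(L-x)²)/(120LEI) = -(-2)·(2·(32/5)·(8-(32/5))·(8-2·(32/5))·((32/5)+2·8)+(32/5)²·(8-(32/5))²)/(120·8·100000) = -256/5859375 rad
Superposition: θ = Σ θ_i = 4304/5859375 rad ≈ 0.000735 rad

θ(32/5) = 4304/5859375 rad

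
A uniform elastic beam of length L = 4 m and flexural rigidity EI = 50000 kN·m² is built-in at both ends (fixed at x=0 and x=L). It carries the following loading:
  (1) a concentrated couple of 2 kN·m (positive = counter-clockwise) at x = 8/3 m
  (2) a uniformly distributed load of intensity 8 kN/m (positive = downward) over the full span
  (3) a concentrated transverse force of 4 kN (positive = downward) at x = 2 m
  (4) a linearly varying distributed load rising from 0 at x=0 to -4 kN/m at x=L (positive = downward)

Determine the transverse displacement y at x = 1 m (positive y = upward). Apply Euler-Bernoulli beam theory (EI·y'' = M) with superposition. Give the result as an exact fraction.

y(1) = -1157/18000000 m

Load 1 — applied couple M₀=2 kN·m at a=8/3 m (b=L-a=4/3):
  y_1 = (R_Ax³/6 - M_Ax²/2)/EI  [x≤a] with R_A=2/3, M_A=2/3 = ((2/3)·1³/6 - (2/3)·1²/2)/50000 = -1/225000 m
Load 2 — uniform load w=8 kN/m over full span:
  y_2 = -wx²(L-x)²/(24EI) = -8·1²·(4-1)²/(24·50000) = -3/50000 m
Load 3 — point force P=4 kN at a=2 m (b=L-a=2):
  y_3 = -Pb²x²(3aL-(3a+b)x)/(6L³EI)  [x≤a] = -4·2²·1²·(3·2·4-(3·2+2)·1)/(6·4³·50000) = -1/75000 m
Load 4 — triangular load w₀=-4 kN/m (0→w₀ over full span):
  y_4 = -w₀x²(L-x)²(x+2L)/(120LEI) = -(-4)·1²·(4-1)²·(1+2·4)/(120·4·50000) = 27/2000000 m
Superposition: y = Σ y_i = -1157/18000000 m ≈ -0.000064 m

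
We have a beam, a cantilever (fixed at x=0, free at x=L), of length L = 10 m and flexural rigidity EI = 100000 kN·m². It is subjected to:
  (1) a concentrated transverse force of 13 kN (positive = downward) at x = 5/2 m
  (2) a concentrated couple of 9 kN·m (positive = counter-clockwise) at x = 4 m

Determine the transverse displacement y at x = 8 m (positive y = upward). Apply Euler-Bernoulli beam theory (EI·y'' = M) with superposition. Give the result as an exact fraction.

Load 1 — point force P=13 kN at a=5/2 m (b=L-a=15/2):
  y_1 = -Pa²(3x-a)/(6EI)  [x>a] = -13·(5/2)²·(3·8-(5/2))/(6·100000) = -559/192000 m
Load 2 — applied couple M₀=9 kN·m at a=4 m (b=L-a=6):
  y_2 = M₀a(2x-a)/(2EI)  [x>a] = 9·4·(2·8-4)/(2·100000) = 27/12500 m
Superposition: y = Σ y_i = -3607/4800000 m ≈ -0.000751 m

y(8) = -3607/4800000 m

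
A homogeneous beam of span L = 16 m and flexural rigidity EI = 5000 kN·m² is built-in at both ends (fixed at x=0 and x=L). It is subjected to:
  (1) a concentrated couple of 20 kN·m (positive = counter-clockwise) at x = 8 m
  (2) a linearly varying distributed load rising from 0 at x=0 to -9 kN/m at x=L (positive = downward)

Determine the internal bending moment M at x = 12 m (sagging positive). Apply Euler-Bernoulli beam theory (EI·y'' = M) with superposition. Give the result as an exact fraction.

M(12) = -229/10 kN·m

Load 1 — applied couple M₀=20 kN·m at a=8 m (b=L-a=8):
  M_1 = R_Ax - M_A - M₀  [x>a] with R_A=15/8, M_A=5 = (15/8)·12 - 5 - 20 = -5/2 kN·m
Load 2 — triangular load w₀=-9 kN/m (0→w₀ over full span):
  M_2 = 3w₀Lx/20 - w₀L²/30 - w₀x³/(6L) = 3·(-9)·16·12/20 - (-9)·16²/30 - (-9)·12³/(6·16) = -102/5 kN·m
Superposition: M = Σ M_i = -229/10 kN·m ≈ -22.900000 kN·m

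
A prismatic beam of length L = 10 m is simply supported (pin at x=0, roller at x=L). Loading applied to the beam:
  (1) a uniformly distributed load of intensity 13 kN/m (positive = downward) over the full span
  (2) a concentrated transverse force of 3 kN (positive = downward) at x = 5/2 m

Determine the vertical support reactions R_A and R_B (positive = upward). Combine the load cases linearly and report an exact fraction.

Load 1 — uniform load w=13 kN/m over full span:
  R_A = wL/2 = 13·10/2 = 65 kN
  R_B = wL/2 = 13·10/2 = 65 kN
Load 2 — point force P=3 kN at a=5/2 m (b=L-a=15/2):
  R_A = Pb/L = 3·(15/2)/10 = 9/4 kN
  R_B = Pa/L = 3·(5/2)/10 = 3/4 kN
Superposition: R_A = 269/4 kN, R_B = 263/4 kN

R_A = 269/4 kN, R_B = 263/4 kN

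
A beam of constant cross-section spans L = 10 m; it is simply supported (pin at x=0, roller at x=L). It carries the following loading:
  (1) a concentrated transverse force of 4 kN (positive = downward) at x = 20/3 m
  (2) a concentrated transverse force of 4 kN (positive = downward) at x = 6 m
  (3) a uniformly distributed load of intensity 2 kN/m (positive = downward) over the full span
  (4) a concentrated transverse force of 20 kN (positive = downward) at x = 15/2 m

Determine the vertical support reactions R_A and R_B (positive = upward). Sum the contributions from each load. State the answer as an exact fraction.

Load 1 — point force P=4 kN at a=20/3 m (b=L-a=10/3):
  R_A = Pb/L = 4·(10/3)/10 = 4/3 kN
  R_B = Pa/L = 4·(20/3)/10 = 8/3 kN
Load 2 — point force P=4 kN at a=6 m (b=L-a=4):
  R_A = Pb/L = 4·4/10 = 8/5 kN
  R_B = Pa/L = 4·6/10 = 12/5 kN
Load 3 — uniform load w=2 kN/m over full span:
  R_A = wL/2 = 2·10/2 = 10 kN
  R_B = wL/2 = 2·10/2 = 10 kN
Load 4 — point force P=20 kN at a=15/2 m (b=L-a=5/2):
  R_A = Pb/L = 20·(5/2)/10 = 5 kN
  R_B = Pa/L = 20·(15/2)/10 = 15 kN
Superposition: R_A = 269/15 kN, R_B = 451/15 kN

R_A = 269/15 kN, R_B = 451/15 kN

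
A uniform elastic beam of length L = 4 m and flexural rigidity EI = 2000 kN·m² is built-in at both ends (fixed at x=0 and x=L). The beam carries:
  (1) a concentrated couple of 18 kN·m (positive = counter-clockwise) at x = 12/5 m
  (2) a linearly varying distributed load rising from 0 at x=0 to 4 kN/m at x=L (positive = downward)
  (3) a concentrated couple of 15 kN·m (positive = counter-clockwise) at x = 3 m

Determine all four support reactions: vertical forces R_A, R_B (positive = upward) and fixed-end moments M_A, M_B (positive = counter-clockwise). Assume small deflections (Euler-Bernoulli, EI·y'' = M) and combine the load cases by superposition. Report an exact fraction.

R_A = 10479/800 kN, M_A = 15097/1200 kN·m, R_B = -4079/800 kN, M_B = -1541/400 kN·m

Load 1 — applied couple M₀=18 kN·m at a=12/5 m (b=L-a=8/5):
  R_A = 6M₀ab/L³ = 6·18·(12/5)·(8/5)/4³ = 162/25 kN
  M_A = M₀b(2a-b)/L² = 18·(8/5)·(2·(12/5)-(8/5))/4² = 144/25 kN·m
  R_B = -6M₀ab/L³ = -6·18·(12/5)·(8/5)/4³ = -162/25 kN
  M_B = M₀a(2b-a)/L² = 18·(12/5)·(2·(8/5)-(12/5))/4² = 54/25 kN·m
Load 2 — triangular load w₀=4 kN/m (0→w₀ over full span):
  R_A = 3w₀L/20 = 3·4·4/20 = 12/5 kN
  M_A = w₀L²/30 = 4·4²/30 = 32/15 kN·m
  R_B = 7w₀L/20 = 7·4·4/20 = 28/5 kN
  M_B = -w₀L²/20 = -4·4²/20 = -16/5 kN·m
Load 3 — applied couple M₀=15 kN·m at a=3 m (b=L-a=1):
  R_A = 6M₀ab/L³ = 6·15·3·1/4³ = 135/32 kN
  M_A = M₀b(2a-b)/L² = 15·1·(2·3-1)/4² = 75/16 kN·m
  R_B = -6M₀ab/L³ = -6·15·3·1/4³ = -135/32 kN
  M_B = M₀a(2b-a)/L² = 15·3·(2·1-3)/4² = -45/16 kN·m
Superposition: R_A = 10479/800 kN, M_A = 15097/1200 kN·m, R_B = -4079/800 kN, M_B = -1541/400 kN·m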